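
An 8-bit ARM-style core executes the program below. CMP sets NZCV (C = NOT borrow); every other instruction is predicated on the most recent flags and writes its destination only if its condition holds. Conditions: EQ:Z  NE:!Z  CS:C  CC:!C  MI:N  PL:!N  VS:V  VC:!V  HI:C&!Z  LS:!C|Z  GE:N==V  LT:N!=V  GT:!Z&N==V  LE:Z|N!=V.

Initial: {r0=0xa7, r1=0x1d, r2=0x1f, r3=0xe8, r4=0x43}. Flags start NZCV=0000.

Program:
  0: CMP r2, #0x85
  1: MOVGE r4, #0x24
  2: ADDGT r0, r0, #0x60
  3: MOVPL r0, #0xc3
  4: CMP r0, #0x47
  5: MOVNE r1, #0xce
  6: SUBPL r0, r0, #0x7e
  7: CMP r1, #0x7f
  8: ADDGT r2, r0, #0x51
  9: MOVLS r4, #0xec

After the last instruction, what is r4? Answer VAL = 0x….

[0] flags=1001 → (cmp)
[1] flags=1001 GE?T → r4=0x24
[2] flags=1001 GT?T → r0=0x07
[3] flags=1001 PL?F → skip
[4] flags=1000 → (cmp)
[5] flags=1000 NE?T → r1=0xce
[6] flags=1000 PL?F → skip
[7] flags=0011 → (cmp)
[8] flags=0011 GT?F → skip
[9] flags=0011 LS?F → skip

VAL = 0x24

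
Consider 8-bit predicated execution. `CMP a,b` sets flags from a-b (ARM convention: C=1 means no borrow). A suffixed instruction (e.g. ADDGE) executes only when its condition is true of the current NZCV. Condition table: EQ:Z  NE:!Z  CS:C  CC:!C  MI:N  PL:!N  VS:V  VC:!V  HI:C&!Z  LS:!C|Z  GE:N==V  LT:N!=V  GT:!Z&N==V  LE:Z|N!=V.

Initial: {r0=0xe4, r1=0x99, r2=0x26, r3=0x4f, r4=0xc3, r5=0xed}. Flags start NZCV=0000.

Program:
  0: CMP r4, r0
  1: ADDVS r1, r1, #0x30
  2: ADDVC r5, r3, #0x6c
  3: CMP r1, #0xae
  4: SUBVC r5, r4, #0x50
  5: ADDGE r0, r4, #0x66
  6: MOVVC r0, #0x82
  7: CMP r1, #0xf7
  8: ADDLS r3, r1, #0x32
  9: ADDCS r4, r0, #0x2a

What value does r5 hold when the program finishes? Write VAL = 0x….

VAL = 0x73

[0] flags=1000 → (cmp)
[1] flags=1000 VS?F → skip
[2] flags=1000 VC?T → r5=0xbb
[3] flags=1000 → (cmp)
[4] flags=1000 VC?T → r5=0x73
[5] flags=1000 GE?F → skip
[6] flags=1000 VC?T → r0=0x82
[7] flags=1000 → (cmp)
[8] flags=1000 LS?T → r3=0xcb
[9] flags=1000 CS?F → skip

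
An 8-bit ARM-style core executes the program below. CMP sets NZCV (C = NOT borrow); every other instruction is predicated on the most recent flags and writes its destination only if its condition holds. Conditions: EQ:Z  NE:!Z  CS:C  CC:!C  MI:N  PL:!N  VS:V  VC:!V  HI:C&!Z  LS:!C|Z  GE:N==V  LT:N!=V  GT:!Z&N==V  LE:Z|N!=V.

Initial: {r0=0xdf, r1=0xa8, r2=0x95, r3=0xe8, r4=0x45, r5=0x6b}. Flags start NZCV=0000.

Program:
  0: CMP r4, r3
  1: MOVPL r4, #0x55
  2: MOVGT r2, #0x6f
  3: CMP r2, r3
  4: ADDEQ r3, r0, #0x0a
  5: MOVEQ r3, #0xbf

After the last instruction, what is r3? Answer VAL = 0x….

VAL = 0xe8

[0] flags=0000 → (cmp)
[1] flags=0000 PL?T → r4=0x55
[2] flags=0000 GT?T → r2=0x6f
[3] flags=1001 → (cmp)
[4] flags=1001 EQ?F → skip
[5] flags=1001 EQ?F → skip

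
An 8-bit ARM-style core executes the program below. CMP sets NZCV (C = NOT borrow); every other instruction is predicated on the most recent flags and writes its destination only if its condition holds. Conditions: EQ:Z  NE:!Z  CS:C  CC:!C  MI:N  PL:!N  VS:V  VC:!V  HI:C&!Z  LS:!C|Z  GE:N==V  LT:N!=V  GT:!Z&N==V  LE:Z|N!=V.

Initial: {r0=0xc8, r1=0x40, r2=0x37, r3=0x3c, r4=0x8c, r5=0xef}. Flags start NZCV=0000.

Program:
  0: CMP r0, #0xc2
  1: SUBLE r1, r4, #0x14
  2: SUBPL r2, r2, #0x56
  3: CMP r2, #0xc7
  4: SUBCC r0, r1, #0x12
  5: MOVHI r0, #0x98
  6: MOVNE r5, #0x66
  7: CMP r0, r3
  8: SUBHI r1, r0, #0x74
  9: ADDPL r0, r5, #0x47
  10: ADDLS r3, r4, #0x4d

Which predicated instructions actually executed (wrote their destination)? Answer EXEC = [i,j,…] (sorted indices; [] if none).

EXEC = [2,5,6,8,9]

0: ✓ CMP  NZCV=0010
1: · SUBLE
2: ✓ SUBPL  r2←0xe1
3: ✓ CMP  NZCV=0010
4: · SUBCC
5: ✓ MOVHI  r0←0x98
6: ✓ MOVNE  r5←0x66
7: ✓ CMP  NZCV=0011
8: ✓ SUBHI  r1←0x24
9: ✓ ADDPL  r0←0xad
10: · ADDLS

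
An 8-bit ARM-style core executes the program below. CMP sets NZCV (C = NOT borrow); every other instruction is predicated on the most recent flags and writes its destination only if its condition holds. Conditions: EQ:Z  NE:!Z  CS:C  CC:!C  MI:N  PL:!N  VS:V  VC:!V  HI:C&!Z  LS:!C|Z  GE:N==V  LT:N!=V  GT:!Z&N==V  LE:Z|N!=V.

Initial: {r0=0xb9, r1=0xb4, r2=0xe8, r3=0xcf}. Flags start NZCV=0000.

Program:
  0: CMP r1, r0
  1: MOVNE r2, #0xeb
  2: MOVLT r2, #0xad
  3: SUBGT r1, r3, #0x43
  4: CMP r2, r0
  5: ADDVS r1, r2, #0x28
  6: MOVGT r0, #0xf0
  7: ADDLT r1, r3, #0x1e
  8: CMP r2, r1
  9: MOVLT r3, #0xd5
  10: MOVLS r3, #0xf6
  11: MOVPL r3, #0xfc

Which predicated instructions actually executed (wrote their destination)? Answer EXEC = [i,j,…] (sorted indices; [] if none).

EXEC = [1,2,7,9,10]

0: ✓ CMP  NZCV=1000
1: ✓ MOVNE  r2←0xeb
2: ✓ MOVLT  r2←0xad
3: · SUBGT
4: ✓ CMP  NZCV=1000
5: · ADDVS
6: · MOVGT
7: ✓ ADDLT  r1←0xed
8: ✓ CMP  NZCV=1000
9: ✓ MOVLT  r3←0xd5
10: ✓ MOVLS  r3←0xf6
11: · MOVPL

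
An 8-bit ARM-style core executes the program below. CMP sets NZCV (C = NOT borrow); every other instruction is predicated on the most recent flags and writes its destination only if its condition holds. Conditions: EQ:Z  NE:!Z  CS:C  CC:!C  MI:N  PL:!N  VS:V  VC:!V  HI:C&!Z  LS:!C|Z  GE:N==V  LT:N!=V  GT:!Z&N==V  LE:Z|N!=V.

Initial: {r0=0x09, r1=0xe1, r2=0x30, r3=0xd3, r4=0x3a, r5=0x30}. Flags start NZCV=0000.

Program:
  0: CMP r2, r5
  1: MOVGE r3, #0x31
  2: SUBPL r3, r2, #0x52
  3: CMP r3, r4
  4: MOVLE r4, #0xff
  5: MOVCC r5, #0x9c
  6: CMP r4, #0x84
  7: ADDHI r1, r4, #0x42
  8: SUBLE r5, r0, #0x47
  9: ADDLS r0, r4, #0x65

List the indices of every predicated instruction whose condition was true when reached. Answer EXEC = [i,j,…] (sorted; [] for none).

0: ✓ CMP  NZCV=0110
1: ✓ MOVGE  r3←0x31
2: ✓ SUBPL  r3←0xde
3: ✓ CMP  NZCV=1010
4: ✓ MOVLE  r4←0xff
5: · MOVCC
6: ✓ CMP  NZCV=0010
7: ✓ ADDHI  r1←0x41
8: · SUBLE
9: · ADDLS

EXEC = [1,2,4,7]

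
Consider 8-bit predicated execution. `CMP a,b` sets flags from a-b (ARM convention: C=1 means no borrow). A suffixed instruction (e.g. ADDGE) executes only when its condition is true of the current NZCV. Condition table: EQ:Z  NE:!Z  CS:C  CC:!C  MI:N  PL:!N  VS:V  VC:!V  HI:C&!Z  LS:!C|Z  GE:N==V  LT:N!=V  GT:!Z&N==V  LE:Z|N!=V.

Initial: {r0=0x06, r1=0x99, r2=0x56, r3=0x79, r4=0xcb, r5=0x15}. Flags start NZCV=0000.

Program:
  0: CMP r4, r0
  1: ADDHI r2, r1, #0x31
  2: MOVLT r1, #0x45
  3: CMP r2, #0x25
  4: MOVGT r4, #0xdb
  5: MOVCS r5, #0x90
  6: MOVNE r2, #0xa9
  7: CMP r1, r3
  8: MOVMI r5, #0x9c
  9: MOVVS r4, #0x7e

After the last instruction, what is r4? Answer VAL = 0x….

VAL = 0xcb

0: ✓ CMP  NZCV=1010
1: ✓ ADDHI  r2←0xca
2: ✓ MOVLT  r1←0x45
3: ✓ CMP  NZCV=1010
4: · MOVGT
5: ✓ MOVCS  r5←0x90
6: ✓ MOVNE  r2←0xa9
7: ✓ CMP  NZCV=1000
8: ✓ MOVMI  r5←0x9c
9: · MOVVS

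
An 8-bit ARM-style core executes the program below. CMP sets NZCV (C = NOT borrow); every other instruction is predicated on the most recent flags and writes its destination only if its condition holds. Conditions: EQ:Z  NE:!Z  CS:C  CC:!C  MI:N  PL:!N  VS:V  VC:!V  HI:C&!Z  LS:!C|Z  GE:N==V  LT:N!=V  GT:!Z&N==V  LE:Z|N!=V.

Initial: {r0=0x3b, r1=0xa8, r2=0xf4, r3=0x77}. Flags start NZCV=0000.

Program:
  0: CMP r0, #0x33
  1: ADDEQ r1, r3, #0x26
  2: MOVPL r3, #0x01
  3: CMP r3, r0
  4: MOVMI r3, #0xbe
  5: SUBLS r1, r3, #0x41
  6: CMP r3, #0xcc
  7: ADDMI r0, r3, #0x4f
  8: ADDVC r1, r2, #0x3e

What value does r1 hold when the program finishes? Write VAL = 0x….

0: ✓ CMP  NZCV=0010
1: · ADDEQ
2: ✓ MOVPL  r3←0x01
3: ✓ CMP  NZCV=1000
4: ✓ MOVMI  r3←0xbe
5: ✓ SUBLS  r1←0x7d
6: ✓ CMP  NZCV=1000
7: ✓ ADDMI  r0←0x0d
8: ✓ ADDVC  r1←0x32

VAL = 0x32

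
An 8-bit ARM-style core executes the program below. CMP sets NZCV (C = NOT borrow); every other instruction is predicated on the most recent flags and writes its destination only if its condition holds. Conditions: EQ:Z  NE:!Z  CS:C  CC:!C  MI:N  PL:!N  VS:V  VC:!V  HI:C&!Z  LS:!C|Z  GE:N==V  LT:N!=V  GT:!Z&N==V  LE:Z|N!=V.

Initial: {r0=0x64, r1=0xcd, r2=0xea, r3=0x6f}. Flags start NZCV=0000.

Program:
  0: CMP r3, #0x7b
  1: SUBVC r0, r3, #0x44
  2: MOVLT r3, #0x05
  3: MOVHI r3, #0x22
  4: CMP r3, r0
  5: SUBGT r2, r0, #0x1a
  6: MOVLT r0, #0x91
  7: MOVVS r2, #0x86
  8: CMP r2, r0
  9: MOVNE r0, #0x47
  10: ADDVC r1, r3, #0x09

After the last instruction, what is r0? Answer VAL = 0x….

0: ✓ CMP  NZCV=1000
1: ✓ SUBVC  r0←0x2b
2: ✓ MOVLT  r3←0x05
3: · MOVHI
4: ✓ CMP  NZCV=1000
5: · SUBGT
6: ✓ MOVLT  r0←0x91
7: · MOVVS
8: ✓ CMP  NZCV=0010
9: ✓ MOVNE  r0←0x47
10: ✓ ADDVC  r1←0x0e

VAL = 0x47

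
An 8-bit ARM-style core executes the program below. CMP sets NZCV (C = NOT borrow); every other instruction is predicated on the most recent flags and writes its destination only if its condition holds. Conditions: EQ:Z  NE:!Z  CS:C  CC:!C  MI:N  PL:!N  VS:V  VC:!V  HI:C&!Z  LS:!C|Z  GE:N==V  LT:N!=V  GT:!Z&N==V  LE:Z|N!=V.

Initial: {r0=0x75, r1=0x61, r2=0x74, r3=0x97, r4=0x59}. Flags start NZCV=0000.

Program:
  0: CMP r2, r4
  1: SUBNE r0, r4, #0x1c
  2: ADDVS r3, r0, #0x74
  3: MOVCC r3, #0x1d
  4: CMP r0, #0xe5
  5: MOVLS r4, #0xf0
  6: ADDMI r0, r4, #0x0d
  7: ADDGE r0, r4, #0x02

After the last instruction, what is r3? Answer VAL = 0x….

VAL = 0x97

0: ✓ CMP  NZCV=0010
1: ✓ SUBNE  r0←0x3d
2: · ADDVS
3: · MOVCC
4: ✓ CMP  NZCV=0000
5: ✓ MOVLS  r4←0xf0
6: · ADDMI
7: ✓ ADDGE  r0←0xf2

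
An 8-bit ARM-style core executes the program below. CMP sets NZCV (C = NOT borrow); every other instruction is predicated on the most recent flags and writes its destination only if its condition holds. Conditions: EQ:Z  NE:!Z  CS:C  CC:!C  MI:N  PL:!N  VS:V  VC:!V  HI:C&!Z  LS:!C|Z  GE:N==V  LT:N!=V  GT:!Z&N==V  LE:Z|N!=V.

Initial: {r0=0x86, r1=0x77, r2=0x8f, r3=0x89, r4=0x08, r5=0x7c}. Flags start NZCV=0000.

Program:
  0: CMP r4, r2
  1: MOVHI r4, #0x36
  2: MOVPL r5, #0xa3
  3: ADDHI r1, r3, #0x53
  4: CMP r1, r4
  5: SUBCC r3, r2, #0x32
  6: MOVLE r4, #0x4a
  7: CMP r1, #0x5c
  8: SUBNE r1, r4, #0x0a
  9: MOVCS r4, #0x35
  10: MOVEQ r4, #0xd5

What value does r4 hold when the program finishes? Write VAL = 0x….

VAL = 0x35

[0] flags=0000 → (cmp)
[1] flags=0000 HI?F → skip
[2] flags=0000 PL?T → r5=0xa3
[3] flags=0000 HI?F → skip
[4] flags=0010 → (cmp)
[5] flags=0010 CC?F → skip
[6] flags=0010 LE?F → skip
[7] flags=0010 → (cmp)
[8] flags=0010 NE?T → r1=0xfe
[9] flags=0010 CS?T → r4=0x35
[10] flags=0010 EQ?F → skip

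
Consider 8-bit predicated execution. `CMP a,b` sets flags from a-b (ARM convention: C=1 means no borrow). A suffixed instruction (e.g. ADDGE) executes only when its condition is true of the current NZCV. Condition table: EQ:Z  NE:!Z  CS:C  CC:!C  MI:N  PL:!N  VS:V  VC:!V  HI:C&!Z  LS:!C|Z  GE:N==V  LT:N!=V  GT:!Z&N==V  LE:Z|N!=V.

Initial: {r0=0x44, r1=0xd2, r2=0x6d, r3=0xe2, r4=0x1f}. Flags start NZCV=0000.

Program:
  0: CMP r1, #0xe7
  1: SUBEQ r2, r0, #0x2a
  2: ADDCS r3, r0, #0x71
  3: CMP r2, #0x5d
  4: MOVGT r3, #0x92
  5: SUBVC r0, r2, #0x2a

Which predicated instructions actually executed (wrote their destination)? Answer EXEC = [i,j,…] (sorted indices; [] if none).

EXEC = [4,5]

[0] flags=1000 → (cmp)
[1] flags=1000 EQ?F → skip
[2] flags=1000 CS?F → skip
[3] flags=0010 → (cmp)
[4] flags=0010 GT?T → r3=0x92
[5] flags=0010 VC?T → r0=0x43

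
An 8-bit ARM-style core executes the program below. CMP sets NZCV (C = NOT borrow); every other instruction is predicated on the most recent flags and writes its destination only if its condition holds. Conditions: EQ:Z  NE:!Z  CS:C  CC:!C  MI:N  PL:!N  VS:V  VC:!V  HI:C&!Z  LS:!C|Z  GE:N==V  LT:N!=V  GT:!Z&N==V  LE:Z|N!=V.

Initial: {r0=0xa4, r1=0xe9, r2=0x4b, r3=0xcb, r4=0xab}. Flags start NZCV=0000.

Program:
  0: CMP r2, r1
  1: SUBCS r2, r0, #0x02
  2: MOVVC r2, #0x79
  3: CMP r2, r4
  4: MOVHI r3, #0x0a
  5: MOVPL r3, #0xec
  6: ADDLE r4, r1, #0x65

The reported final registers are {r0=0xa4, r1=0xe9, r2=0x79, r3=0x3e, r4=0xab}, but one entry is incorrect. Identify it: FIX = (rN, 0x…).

FIX = (r3, 0xcb)

[0] flags=0000 → (cmp)
[1] flags=0000 CS?F → skip
[2] flags=0000 VC?T → r2=0x79
[3] flags=1001 → (cmp)
[4] flags=1001 HI?F → skip
[5] flags=1001 PL?F → skip
[6] flags=1001 LE?F → skip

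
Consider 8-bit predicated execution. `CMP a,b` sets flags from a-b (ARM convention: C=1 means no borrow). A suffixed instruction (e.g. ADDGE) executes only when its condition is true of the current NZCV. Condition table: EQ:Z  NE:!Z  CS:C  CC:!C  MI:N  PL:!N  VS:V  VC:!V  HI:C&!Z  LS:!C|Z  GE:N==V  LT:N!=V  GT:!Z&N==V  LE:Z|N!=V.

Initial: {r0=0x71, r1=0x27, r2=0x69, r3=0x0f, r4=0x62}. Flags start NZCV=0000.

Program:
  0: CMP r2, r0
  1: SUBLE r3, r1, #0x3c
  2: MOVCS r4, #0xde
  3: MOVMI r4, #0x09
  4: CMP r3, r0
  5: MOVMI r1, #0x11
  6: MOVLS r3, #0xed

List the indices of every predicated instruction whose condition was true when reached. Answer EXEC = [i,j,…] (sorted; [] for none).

EXEC = [1,3]

[0] flags=1000 → (cmp)
[1] flags=1000 LE?T → r3=0xeb
[2] flags=1000 CS?F → skip
[3] flags=1000 MI?T → r4=0x09
[4] flags=0011 → (cmp)
[5] flags=0011 MI?F → skip
[6] flags=0011 LS?F → skip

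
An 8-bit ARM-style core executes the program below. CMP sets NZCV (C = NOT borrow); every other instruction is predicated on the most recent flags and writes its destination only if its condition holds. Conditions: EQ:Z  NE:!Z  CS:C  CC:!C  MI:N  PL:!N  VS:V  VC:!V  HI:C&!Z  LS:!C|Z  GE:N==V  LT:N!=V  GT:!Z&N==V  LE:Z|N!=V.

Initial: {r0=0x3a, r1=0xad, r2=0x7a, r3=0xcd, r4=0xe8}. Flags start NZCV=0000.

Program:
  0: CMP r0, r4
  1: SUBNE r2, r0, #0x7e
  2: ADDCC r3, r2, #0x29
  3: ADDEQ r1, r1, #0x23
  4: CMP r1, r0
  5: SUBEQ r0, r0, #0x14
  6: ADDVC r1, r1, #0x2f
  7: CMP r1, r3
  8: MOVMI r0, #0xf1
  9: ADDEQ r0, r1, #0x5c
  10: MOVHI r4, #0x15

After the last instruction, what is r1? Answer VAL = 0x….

VAL = 0xad

0: ✓ CMP  NZCV=0000
1: ✓ SUBNE  r2←0xbc
2: ✓ ADDCC  r3←0xe5
3: · ADDEQ
4: ✓ CMP  NZCV=0011
5: · SUBEQ
6: · ADDVC
7: ✓ CMP  NZCV=1000
8: ✓ MOVMI  r0←0xf1
9: · ADDEQ
10: · MOVHI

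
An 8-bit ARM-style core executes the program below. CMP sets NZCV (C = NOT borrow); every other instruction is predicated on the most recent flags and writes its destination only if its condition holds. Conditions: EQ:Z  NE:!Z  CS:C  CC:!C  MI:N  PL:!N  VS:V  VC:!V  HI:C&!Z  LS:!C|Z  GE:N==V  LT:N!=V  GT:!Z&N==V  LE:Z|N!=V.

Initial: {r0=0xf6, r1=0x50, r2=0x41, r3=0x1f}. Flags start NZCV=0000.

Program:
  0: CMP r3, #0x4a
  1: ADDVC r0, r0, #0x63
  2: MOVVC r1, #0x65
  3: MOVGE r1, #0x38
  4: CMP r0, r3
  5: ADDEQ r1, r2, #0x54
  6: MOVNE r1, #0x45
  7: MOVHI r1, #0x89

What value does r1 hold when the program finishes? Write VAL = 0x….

VAL = 0x89

[0] flags=1000 → (cmp)
[1] flags=1000 VC?T → r0=0x59
[2] flags=1000 VC?T → r1=0x65
[3] flags=1000 GE?F → skip
[4] flags=0010 → (cmp)
[5] flags=0010 EQ?F → skip
[6] flags=0010 NE?T → r1=0x45
[7] flags=0010 HI?T → r1=0x89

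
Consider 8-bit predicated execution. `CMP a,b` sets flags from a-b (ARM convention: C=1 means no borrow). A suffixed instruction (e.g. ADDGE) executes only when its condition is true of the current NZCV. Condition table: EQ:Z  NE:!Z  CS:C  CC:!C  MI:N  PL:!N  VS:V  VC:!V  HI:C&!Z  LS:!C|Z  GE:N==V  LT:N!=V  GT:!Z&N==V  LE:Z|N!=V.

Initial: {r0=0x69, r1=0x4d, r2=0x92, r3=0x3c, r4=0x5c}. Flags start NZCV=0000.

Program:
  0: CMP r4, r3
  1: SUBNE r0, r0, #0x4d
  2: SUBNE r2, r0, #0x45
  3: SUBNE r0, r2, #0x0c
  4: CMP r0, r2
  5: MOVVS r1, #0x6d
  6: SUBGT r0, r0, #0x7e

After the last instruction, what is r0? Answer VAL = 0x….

VAL = 0xcb

[0] flags=0010 → (cmp)
[1] flags=0010 NE?T → r0=0x1c
[2] flags=0010 NE?T → r2=0xd7
[3] flags=0010 NE?T → r0=0xcb
[4] flags=1000 → (cmp)
[5] flags=1000 VS?F → skip
[6] flags=1000 GT?F → skip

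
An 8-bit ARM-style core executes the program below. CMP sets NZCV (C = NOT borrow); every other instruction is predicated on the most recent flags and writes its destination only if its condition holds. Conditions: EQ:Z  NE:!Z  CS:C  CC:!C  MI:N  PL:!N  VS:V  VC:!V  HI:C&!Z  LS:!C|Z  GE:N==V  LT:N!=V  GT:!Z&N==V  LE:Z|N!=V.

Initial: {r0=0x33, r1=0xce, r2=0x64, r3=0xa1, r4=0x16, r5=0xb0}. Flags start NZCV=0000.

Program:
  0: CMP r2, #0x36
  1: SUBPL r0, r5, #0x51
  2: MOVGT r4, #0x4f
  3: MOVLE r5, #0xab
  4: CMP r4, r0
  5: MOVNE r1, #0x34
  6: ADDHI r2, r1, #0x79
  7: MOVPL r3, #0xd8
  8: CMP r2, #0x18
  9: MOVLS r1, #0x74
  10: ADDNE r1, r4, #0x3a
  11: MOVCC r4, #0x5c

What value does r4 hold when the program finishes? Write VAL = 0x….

[0] flags=0010 → (cmp)
[1] flags=0010 PL?T → r0=0x5f
[2] flags=0010 GT?T → r4=0x4f
[3] flags=0010 LE?F → skip
[4] flags=1000 → (cmp)
[5] flags=1000 NE?T → r1=0x34
[6] flags=1000 HI?F → skip
[7] flags=1000 PL?F → skip
[8] flags=0010 → (cmp)
[9] flags=0010 LS?F → skip
[10] flags=0010 NE?T → r1=0x89
[11] flags=0010 CC?F → skip

VAL = 0x4f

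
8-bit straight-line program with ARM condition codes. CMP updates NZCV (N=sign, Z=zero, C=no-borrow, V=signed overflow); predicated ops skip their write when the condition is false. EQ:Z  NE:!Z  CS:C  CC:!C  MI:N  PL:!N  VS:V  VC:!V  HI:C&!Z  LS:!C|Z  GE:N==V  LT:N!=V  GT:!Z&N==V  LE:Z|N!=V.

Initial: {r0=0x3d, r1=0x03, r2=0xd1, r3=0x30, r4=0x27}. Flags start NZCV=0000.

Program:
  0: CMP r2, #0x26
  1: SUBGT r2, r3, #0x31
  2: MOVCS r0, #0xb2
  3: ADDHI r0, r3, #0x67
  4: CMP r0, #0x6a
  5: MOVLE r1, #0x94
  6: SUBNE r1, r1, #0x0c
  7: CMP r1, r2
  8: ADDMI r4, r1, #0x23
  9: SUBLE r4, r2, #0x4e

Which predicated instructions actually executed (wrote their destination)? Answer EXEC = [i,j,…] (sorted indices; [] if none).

[0] flags=1010 → (cmp)
[1] flags=1010 GT?F → skip
[2] flags=1010 CS?T → r0=0xb2
[3] flags=1010 HI?T → r0=0x97
[4] flags=0011 → (cmp)
[5] flags=0011 LE?T → r1=0x94
[6] flags=0011 NE?T → r1=0x88
[7] flags=1000 → (cmp)
[8] flags=1000 MI?T → r4=0xab
[9] flags=1000 LE?T → r4=0x83

EXEC = [2,3,5,6,8,9]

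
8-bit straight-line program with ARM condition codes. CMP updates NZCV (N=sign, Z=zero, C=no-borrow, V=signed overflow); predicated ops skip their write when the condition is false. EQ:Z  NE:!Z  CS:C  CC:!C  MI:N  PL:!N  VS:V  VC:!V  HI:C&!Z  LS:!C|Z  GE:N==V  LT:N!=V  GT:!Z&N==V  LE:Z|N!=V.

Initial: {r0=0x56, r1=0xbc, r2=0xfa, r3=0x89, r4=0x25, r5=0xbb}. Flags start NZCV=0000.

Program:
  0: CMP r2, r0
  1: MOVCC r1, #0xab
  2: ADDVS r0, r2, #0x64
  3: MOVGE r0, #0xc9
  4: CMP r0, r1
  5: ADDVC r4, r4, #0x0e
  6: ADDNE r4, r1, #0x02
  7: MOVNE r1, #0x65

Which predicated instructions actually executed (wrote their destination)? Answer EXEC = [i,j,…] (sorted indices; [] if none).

0: ✓ CMP  NZCV=1010
1: · MOVCC
2: · ADDVS
3: · MOVGE
4: ✓ CMP  NZCV=1001
5: · ADDVC
6: ✓ ADDNE  r4←0xbe
7: ✓ MOVNE  r1←0x65

EXEC = [6,7]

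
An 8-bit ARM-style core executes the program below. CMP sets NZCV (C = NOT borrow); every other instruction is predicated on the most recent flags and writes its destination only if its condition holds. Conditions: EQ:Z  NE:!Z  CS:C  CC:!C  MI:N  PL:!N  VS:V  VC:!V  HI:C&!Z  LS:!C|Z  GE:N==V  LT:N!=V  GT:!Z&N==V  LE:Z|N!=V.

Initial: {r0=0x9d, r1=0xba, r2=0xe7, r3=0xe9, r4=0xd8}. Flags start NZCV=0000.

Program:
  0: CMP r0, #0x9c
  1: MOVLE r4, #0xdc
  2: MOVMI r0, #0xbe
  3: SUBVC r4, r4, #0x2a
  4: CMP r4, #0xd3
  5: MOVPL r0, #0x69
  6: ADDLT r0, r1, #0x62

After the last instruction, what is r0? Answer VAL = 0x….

VAL = 0x1c

0: ✓ CMP  NZCV=0010
1: · MOVLE
2: · MOVMI
3: ✓ SUBVC  r4←0xae
4: ✓ CMP  NZCV=1000
5: · MOVPL
6: ✓ ADDLT  r0←0x1c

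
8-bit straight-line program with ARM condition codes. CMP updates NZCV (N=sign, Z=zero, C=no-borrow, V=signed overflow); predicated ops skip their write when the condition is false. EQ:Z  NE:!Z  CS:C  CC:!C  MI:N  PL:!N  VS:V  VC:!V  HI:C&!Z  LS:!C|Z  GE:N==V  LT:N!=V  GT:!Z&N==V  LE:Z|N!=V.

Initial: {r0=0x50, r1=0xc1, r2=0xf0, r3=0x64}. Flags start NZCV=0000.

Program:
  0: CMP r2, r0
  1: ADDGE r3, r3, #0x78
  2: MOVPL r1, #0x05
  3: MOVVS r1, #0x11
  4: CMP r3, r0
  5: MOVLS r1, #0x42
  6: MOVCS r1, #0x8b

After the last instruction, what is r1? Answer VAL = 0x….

VAL = 0x8b

0: ✓ CMP  NZCV=1010
1: · ADDGE
2: · MOVPL
3: · MOVVS
4: ✓ CMP  NZCV=0010
5: · MOVLS
6: ✓ MOVCS  r1←0x8b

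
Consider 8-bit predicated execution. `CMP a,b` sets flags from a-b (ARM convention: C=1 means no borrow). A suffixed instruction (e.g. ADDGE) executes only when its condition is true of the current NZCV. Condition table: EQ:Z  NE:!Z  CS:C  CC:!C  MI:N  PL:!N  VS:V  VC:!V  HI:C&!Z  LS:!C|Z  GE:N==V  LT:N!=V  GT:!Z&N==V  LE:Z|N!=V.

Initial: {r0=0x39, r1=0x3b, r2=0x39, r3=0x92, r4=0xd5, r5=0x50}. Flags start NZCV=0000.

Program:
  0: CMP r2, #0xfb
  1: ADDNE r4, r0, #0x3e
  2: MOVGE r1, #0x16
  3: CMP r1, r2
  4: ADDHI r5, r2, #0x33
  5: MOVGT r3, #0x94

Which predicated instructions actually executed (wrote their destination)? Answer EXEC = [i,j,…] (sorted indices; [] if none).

[0] flags=0000 → (cmp)
[1] flags=0000 NE?T → r4=0x77
[2] flags=0000 GE?T → r1=0x16
[3] flags=1000 → (cmp)
[4] flags=1000 HI?F → skip
[5] flags=1000 GT?F → skip

EXEC = [1,2]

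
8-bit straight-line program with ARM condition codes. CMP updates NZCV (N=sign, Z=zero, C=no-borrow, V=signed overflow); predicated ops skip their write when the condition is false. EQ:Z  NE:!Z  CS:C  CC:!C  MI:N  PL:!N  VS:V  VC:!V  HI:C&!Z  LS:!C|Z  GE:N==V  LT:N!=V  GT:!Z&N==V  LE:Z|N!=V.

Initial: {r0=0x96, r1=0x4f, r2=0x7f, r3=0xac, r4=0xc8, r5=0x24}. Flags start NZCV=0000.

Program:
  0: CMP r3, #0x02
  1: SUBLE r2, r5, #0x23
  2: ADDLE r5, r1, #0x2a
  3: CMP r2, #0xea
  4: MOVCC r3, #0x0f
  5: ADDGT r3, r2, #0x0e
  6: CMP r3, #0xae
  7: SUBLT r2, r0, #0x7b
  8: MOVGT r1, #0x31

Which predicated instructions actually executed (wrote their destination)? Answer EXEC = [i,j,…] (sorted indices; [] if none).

0: ✓ CMP  NZCV=1010
1: ✓ SUBLE  r2←0x01
2: ✓ ADDLE  r5←0x79
3: ✓ CMP  NZCV=0000
4: ✓ MOVCC  r3←0x0f
5: ✓ ADDGT  r3←0x0f
6: ✓ CMP  NZCV=0000
7: · SUBLT
8: ✓ MOVGT  r1←0x31

EXEC = [1,2,4,5,8]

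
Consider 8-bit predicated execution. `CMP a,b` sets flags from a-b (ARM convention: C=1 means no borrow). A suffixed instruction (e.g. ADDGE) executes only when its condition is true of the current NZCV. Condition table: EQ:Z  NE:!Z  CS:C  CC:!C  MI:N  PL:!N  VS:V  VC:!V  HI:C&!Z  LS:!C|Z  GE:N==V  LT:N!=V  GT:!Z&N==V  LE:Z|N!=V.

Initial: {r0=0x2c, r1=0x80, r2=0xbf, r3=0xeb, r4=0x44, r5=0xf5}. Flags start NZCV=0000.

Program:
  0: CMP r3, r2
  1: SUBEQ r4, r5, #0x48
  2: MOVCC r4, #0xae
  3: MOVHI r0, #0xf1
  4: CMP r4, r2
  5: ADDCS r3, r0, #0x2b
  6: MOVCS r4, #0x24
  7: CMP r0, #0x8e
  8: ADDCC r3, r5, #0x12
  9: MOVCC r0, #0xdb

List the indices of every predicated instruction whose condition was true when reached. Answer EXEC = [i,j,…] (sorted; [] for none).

[0] flags=0010 → (cmp)
[1] flags=0010 EQ?F → skip
[2] flags=0010 CC?F → skip
[3] flags=0010 HI?T → r0=0xf1
[4] flags=1001 → (cmp)
[5] flags=1001 CS?F → skip
[6] flags=1001 CS?F → skip
[7] flags=0010 → (cmp)
[8] flags=0010 CC?F → skip
[9] flags=0010 CC?F → skip

EXEC = [3]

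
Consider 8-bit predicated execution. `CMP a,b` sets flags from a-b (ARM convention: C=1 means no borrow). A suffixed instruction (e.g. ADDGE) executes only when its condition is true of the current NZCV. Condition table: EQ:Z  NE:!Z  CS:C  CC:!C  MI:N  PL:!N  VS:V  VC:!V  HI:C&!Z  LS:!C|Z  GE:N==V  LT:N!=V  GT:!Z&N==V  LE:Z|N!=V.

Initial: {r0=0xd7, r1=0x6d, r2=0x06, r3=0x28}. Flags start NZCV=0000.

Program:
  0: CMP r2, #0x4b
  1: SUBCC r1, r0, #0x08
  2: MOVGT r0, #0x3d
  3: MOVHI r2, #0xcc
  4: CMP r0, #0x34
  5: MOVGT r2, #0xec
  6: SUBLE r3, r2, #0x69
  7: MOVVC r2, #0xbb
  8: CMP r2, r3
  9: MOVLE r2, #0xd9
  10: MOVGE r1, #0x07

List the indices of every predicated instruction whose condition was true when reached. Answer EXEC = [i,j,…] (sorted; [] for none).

EXEC = [1,6,7,10]

[0] flags=1000 → (cmp)
[1] flags=1000 CC?T → r1=0xcf
[2] flags=1000 GT?F → skip
[3] flags=1000 HI?F → skip
[4] flags=1010 → (cmp)
[5] flags=1010 GT?F → skip
[6] flags=1010 LE?T → r3=0x9d
[7] flags=1010 VC?T → r2=0xbb
[8] flags=0010 → (cmp)
[9] flags=0010 LE?F → skip
[10] flags=0010 GE?T → r1=0x07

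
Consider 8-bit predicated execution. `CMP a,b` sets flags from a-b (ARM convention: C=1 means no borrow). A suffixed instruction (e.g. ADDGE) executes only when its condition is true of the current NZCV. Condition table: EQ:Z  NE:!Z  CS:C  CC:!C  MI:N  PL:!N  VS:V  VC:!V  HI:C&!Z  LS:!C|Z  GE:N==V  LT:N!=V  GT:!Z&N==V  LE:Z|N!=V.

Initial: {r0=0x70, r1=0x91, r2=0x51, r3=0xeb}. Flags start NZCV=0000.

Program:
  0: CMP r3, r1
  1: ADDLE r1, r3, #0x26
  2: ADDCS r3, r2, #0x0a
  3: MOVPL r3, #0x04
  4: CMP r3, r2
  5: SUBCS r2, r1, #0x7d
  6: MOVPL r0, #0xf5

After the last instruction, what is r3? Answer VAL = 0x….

VAL = 0x04

[0] flags=0010 → (cmp)
[1] flags=0010 LE?F → skip
[2] flags=0010 CS?T → r3=0x5b
[3] flags=0010 PL?T → r3=0x04
[4] flags=1000 → (cmp)
[5] flags=1000 CS?F → skip
[6] flags=1000 PL?F → skip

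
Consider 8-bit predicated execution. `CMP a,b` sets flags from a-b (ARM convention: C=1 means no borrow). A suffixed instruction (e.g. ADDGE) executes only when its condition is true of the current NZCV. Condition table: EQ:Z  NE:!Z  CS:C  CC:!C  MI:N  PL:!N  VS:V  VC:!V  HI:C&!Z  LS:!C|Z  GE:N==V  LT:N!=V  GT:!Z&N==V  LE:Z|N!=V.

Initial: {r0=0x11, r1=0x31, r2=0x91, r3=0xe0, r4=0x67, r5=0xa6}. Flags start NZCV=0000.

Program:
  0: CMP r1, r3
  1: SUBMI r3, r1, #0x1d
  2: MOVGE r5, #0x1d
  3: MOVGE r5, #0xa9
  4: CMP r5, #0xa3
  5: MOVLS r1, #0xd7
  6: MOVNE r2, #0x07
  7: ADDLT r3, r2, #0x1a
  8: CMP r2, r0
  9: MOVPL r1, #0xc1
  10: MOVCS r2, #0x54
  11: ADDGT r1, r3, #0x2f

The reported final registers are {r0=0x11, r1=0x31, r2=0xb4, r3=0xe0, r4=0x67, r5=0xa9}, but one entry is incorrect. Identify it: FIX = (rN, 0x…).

[0] flags=0000 → (cmp)
[1] flags=0000 MI?F → skip
[2] flags=0000 GE?T → r5=0x1d
[3] flags=0000 GE?T → r5=0xa9
[4] flags=0010 → (cmp)
[5] flags=0010 LS?F → skip
[6] flags=0010 NE?T → r2=0x07
[7] flags=0010 LT?F → skip
[8] flags=1000 → (cmp)
[9] flags=1000 PL?F → skip
[10] flags=1000 CS?F → skip
[11] flags=1000 GT?F → skip

FIX = (r2, 0x07)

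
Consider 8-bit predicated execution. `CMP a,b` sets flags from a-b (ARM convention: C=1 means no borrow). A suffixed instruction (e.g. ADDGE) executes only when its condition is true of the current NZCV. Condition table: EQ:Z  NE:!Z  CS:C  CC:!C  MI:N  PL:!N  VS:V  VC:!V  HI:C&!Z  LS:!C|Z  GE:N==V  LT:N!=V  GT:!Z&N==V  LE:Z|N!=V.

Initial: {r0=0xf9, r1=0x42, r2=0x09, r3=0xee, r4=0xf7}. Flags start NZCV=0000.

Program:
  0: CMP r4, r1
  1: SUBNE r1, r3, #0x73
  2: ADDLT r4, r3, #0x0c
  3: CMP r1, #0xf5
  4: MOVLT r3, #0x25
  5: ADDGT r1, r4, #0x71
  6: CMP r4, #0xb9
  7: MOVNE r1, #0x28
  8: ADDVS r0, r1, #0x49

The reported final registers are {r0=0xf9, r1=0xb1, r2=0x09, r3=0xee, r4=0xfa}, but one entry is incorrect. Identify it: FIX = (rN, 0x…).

FIX = (r1, 0x28)

0: ✓ CMP  NZCV=1010
1: ✓ SUBNE  r1←0x7b
2: ✓ ADDLT  r4←0xfa
3: ✓ CMP  NZCV=1001
4: · MOVLT
5: ✓ ADDGT  r1←0x6b
6: ✓ CMP  NZCV=0010
7: ✓ MOVNE  r1←0x28
8: · ADDVS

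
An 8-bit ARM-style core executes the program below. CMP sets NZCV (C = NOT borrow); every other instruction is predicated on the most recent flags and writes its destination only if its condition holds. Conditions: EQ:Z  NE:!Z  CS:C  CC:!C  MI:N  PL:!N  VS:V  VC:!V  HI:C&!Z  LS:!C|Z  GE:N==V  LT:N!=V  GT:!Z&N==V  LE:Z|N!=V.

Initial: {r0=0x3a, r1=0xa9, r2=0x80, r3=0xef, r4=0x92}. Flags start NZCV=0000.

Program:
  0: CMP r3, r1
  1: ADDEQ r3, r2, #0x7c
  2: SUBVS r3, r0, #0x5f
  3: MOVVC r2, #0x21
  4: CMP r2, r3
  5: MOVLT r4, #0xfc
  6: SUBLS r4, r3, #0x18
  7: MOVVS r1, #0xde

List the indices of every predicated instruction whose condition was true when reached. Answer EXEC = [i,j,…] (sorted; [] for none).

EXEC = [3,6]

0: ✓ CMP  NZCV=0010
1: · ADDEQ
2: · SUBVS
3: ✓ MOVVC  r2←0x21
4: ✓ CMP  NZCV=0000
5: · MOVLT
6: ✓ SUBLS  r4←0xd7
7: · MOVVS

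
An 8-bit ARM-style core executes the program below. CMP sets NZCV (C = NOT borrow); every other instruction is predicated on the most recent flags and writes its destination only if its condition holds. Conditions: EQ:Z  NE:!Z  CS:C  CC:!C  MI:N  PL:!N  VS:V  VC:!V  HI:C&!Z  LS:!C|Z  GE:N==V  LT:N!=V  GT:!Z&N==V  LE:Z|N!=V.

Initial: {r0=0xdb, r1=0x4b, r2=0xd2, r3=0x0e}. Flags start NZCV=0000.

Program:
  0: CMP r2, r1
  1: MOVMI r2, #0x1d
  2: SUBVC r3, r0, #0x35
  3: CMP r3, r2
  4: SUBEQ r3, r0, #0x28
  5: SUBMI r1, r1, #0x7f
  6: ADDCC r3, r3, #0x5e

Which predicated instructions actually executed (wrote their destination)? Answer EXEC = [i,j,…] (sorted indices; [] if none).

EXEC = [1,2,5]

[0] flags=1010 → (cmp)
[1] flags=1010 MI?T → r2=0x1d
[2] flags=1010 VC?T → r3=0xa6
[3] flags=1010 → (cmp)
[4] flags=1010 EQ?F → skip
[5] flags=1010 MI?T → r1=0xcc
[6] flags=1010 CC?F → skip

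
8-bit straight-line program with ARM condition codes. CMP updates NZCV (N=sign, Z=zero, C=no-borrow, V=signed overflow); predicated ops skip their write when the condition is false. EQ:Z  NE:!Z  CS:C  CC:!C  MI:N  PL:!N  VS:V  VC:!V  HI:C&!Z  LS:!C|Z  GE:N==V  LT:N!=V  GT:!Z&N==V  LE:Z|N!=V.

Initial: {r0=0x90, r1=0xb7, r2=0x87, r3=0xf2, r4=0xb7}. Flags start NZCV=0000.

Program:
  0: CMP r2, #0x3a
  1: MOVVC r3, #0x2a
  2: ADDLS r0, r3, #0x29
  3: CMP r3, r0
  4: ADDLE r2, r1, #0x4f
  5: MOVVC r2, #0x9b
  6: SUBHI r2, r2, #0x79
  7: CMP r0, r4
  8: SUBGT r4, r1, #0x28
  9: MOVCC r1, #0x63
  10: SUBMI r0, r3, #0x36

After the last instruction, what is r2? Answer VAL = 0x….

VAL = 0x22

[0] flags=0011 → (cmp)
[1] flags=0011 VC?F → skip
[2] flags=0011 LS?F → skip
[3] flags=0010 → (cmp)
[4] flags=0010 LE?F → skip
[5] flags=0010 VC?T → r2=0x9b
[6] flags=0010 HI?T → r2=0x22
[7] flags=1000 → (cmp)
[8] flags=1000 GT?F → skip
[9] flags=1000 CC?T → r1=0x63
[10] flags=1000 MI?T → r0=0xbc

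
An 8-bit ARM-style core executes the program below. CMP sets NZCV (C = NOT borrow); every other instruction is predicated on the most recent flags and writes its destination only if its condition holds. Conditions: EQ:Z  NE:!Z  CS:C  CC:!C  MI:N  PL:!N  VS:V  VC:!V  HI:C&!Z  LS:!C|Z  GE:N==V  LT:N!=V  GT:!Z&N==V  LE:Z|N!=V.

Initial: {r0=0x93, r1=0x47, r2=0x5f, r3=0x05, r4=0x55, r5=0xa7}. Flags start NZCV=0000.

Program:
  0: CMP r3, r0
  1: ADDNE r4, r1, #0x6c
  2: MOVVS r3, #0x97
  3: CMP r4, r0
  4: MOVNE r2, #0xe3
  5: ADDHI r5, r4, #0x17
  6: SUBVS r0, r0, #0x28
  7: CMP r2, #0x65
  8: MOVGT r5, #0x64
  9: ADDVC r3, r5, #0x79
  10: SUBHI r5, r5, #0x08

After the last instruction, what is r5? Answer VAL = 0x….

0: ✓ CMP  NZCV=0000
1: ✓ ADDNE  r4←0xb3
2: · MOVVS
3: ✓ CMP  NZCV=0010
4: ✓ MOVNE  r2←0xe3
5: ✓ ADDHI  r5←0xca
6: · SUBVS
7: ✓ CMP  NZCV=0011
8: · MOVGT
9: · ADDVC
10: ✓ SUBHI  r5←0xc2

VAL = 0xc2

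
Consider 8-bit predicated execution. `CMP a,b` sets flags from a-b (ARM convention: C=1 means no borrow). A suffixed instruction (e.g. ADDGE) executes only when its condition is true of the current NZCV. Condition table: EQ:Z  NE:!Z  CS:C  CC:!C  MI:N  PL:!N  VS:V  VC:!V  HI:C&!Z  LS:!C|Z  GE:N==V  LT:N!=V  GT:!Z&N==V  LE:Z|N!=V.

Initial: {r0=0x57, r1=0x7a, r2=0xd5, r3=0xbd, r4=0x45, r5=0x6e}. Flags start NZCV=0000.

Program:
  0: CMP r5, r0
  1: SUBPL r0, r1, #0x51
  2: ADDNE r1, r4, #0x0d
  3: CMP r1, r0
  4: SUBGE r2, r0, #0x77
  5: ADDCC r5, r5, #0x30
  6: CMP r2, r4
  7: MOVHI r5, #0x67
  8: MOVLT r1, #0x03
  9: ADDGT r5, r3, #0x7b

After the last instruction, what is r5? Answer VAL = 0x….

[0] flags=0010 → (cmp)
[1] flags=0010 PL?T → r0=0x29
[2] flags=0010 NE?T → r1=0x52
[3] flags=0010 → (cmp)
[4] flags=0010 GE?T → r2=0xb2
[5] flags=0010 CC?F → skip
[6] flags=0011 → (cmp)
[7] flags=0011 HI?T → r5=0x67
[8] flags=0011 LT?T → r1=0x03
[9] flags=0011 GT?F → skip

VAL = 0x67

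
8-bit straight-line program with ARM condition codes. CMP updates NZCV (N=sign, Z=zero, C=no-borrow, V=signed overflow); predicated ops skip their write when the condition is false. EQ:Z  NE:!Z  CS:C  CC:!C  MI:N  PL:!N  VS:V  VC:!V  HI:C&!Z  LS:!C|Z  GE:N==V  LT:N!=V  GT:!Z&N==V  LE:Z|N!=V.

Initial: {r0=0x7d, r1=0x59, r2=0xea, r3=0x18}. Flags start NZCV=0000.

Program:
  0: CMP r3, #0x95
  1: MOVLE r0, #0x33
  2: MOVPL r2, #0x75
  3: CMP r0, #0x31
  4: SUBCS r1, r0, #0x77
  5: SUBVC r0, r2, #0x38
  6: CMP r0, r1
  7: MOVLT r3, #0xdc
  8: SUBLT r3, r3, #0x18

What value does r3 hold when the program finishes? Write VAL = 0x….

0: ✓ CMP  NZCV=1001
1: · MOVLE
2: · MOVPL
3: ✓ CMP  NZCV=0010
4: ✓ SUBCS  r1←0x06
5: ✓ SUBVC  r0←0xb2
6: ✓ CMP  NZCV=1010
7: ✓ MOVLT  r3←0xdc
8: ✓ SUBLT  r3←0xc4

VAL = 0xc4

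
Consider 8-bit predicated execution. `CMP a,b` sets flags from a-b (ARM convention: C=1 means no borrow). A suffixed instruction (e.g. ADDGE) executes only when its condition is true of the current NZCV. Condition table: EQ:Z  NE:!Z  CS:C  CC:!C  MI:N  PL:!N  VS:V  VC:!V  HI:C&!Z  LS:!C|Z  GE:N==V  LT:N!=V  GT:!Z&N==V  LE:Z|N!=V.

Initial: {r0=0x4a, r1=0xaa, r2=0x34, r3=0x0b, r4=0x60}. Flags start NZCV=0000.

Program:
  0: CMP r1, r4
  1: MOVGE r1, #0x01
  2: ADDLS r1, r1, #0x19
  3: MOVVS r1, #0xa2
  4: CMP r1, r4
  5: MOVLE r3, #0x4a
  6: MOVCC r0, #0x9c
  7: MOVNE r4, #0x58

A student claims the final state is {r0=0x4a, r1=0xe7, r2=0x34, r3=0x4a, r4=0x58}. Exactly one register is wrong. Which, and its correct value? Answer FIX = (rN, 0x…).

[0] flags=0011 → (cmp)
[1] flags=0011 GE?F → skip
[2] flags=0011 LS?F → skip
[3] flags=0011 VS?T → r1=0xa2
[4] flags=0011 → (cmp)
[5] flags=0011 LE?T → r3=0x4a
[6] flags=0011 CC?F → skip
[7] flags=0011 NE?T → r4=0x58

FIX = (r1, 0xa2)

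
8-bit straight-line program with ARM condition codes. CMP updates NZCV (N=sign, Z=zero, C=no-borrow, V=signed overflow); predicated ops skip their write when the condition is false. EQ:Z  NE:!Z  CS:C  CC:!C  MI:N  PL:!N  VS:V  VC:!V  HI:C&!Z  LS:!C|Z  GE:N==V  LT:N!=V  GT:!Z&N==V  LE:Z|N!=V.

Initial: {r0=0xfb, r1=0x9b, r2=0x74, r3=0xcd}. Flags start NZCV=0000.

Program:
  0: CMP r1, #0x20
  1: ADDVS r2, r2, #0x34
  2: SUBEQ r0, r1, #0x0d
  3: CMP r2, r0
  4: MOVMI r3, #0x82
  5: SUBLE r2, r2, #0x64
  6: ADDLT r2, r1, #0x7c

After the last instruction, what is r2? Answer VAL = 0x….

[0] flags=0011 → (cmp)
[1] flags=0011 VS?T → r2=0xa8
[2] flags=0011 EQ?F → skip
[3] flags=1000 → (cmp)
[4] flags=1000 MI?T → r3=0x82
[5] flags=1000 LE?T → r2=0x44
[6] flags=1000 LT?T → r2=0x17

VAL = 0x17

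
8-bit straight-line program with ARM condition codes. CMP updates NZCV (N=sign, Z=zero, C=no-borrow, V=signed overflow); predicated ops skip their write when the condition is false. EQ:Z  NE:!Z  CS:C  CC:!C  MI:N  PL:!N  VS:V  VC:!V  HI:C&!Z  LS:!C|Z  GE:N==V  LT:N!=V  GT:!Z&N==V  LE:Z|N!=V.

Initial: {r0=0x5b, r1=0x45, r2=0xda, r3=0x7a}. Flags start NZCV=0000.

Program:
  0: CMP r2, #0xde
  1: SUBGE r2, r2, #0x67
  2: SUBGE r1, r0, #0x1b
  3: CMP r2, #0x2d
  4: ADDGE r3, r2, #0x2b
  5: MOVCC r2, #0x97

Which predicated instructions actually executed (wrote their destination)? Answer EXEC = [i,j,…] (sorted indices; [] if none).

EXEC = []

0: ✓ CMP  NZCV=1000
1: · SUBGE
2: · SUBGE
3: ✓ CMP  NZCV=1010
4: · ADDGE
5: · MOVCC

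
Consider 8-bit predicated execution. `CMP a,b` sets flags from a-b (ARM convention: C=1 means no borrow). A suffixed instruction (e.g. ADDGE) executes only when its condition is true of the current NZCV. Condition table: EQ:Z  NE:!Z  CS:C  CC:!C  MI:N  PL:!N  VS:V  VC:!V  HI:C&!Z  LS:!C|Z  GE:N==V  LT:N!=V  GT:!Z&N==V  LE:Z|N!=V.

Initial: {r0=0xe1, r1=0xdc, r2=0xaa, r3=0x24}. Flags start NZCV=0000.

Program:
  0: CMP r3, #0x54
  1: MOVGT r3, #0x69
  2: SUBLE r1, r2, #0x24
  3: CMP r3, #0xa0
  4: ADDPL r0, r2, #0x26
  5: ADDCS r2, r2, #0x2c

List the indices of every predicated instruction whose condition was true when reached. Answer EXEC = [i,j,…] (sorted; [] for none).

EXEC = [2]

0: ✓ CMP  NZCV=1000
1: · MOVGT
2: ✓ SUBLE  r1←0x86
3: ✓ CMP  NZCV=1001
4: · ADDPL
5: · ADDCS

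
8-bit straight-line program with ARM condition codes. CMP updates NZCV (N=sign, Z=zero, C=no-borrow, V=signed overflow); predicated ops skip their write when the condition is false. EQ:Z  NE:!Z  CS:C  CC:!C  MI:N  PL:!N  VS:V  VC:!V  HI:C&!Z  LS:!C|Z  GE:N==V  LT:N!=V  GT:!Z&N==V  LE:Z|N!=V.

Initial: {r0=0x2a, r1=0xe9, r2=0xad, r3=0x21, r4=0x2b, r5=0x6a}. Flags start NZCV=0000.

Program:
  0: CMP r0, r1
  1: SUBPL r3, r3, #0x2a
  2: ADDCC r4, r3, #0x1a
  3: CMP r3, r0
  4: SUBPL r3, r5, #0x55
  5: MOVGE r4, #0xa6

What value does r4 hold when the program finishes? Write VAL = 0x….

[0] flags=0000 → (cmp)
[1] flags=0000 PL?T → r3=0xf7
[2] flags=0000 CC?T → r4=0x11
[3] flags=1010 → (cmp)
[4] flags=1010 PL?F → skip
[5] flags=1010 GE?F → skip

VAL = 0x11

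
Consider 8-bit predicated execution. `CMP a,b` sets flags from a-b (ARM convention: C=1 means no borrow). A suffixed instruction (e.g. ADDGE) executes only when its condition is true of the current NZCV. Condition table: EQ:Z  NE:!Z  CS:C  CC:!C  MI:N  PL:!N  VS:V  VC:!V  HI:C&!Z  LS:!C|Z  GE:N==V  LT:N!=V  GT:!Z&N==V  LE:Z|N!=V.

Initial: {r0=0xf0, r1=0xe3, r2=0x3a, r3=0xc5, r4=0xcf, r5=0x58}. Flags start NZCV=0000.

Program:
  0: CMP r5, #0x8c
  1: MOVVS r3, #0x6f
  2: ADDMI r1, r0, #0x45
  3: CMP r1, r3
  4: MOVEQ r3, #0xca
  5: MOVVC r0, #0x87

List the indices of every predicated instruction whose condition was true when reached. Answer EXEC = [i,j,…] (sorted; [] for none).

EXEC = [1,2,5]

0: ✓ CMP  NZCV=1001
1: ✓ MOVVS  r3←0x6f
2: ✓ ADDMI  r1←0x35
3: ✓ CMP  NZCV=1000
4: · MOVEQ
5: ✓ MOVVC  r0←0x87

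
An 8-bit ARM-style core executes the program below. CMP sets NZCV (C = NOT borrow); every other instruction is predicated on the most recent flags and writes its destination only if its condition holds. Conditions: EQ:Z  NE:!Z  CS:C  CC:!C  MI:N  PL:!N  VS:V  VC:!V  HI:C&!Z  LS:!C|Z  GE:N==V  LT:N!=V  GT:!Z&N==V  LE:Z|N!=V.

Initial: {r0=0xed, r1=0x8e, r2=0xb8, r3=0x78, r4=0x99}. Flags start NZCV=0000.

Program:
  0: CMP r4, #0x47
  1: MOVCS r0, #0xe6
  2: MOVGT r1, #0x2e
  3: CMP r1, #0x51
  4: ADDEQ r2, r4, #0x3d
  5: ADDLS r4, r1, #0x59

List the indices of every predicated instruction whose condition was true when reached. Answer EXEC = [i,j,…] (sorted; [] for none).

EXEC = [1]

[0] flags=0011 → (cmp)
[1] flags=0011 CS?T → r0=0xe6
[2] flags=0011 GT?F → skip
[3] flags=0011 → (cmp)
[4] flags=0011 EQ?F → skip
[5] flags=0011 LS?F → skip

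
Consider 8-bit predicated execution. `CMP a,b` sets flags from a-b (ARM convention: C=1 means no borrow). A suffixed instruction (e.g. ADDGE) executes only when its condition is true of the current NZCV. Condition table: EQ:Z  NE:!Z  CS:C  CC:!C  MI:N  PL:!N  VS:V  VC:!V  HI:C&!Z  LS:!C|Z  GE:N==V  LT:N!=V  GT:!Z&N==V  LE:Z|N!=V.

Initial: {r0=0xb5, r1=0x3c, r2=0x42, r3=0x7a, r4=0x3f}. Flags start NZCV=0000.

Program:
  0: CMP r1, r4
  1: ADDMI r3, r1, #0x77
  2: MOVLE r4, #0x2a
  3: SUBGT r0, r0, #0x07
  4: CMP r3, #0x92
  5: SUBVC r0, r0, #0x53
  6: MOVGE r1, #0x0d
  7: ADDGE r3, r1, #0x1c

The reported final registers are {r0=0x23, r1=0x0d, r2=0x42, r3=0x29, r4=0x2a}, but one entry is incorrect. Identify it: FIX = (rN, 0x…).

[0] flags=1000 → (cmp)
[1] flags=1000 MI?T → r3=0xb3
[2] flags=1000 LE?T → r4=0x2a
[3] flags=1000 GT?F → skip
[4] flags=0010 → (cmp)
[5] flags=0010 VC?T → r0=0x62
[6] flags=0010 GE?T → r1=0x0d
[7] flags=0010 GE?T → r3=0x29

FIX = (r0, 0x62)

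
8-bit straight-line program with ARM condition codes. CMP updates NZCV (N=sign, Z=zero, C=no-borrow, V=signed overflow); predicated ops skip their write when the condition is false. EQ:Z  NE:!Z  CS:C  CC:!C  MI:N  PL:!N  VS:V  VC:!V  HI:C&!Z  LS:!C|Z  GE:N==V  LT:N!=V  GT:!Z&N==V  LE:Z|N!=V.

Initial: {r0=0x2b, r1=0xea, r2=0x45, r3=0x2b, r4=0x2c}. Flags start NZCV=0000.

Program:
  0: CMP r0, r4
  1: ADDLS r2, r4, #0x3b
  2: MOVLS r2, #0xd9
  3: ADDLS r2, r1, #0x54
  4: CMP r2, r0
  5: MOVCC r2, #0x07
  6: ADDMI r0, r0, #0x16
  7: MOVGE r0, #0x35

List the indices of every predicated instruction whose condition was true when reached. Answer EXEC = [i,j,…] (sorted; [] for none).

0: ✓ CMP  NZCV=1000
1: ✓ ADDLS  r2←0x67
2: ✓ MOVLS  r2←0xd9
3: ✓ ADDLS  r2←0x3e
4: ✓ CMP  NZCV=0010
5: · MOVCC
6: · ADDMI
7: ✓ MOVGE  r0←0x35

EXEC = [1,2,3,7]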